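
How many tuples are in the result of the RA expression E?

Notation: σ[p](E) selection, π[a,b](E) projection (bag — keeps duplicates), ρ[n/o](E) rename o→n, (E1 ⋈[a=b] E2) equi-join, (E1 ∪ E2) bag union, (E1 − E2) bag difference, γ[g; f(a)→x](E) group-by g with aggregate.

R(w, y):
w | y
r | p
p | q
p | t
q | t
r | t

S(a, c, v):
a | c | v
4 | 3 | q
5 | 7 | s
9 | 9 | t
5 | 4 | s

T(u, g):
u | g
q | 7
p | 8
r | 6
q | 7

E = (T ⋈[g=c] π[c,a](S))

Subexpression sizes:
  T → 4
  S → 4
  π[c,a](S) → 4
  (T ⋈[g=c] π[c,a](S)) → 2

|E| = 2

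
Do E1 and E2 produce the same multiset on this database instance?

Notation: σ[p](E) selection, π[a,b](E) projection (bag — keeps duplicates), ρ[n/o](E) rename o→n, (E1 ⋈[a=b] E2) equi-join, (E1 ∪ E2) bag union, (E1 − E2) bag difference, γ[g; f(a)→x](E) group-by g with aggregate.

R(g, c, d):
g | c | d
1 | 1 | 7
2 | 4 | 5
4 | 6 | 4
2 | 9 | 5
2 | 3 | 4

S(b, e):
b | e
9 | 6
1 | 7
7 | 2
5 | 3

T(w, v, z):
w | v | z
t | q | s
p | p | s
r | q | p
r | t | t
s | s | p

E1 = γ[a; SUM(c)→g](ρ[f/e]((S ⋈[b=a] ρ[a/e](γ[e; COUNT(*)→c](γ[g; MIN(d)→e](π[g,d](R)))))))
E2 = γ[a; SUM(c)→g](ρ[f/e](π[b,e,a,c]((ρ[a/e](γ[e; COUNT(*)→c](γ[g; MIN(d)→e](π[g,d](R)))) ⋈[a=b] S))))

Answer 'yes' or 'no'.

E1 subexpression sizes:
  S → 4
  R → 5
  π[g,d](R) → 5
  γ[g; MIN(d)→e](π[g,d](R)) → 3
  γ[e; COUNT(*)→c](γ[g; MIN(d)→e](π[g,d](R))) → 2
  ρ[a/e](γ[e; COUNT(*)→c](γ[g; MIN(d)→e](π[g,d](R)))) → 2
  (S ⋈[b=a] ρ[a/e](γ[e; COUNT(*)→c](γ[g; MIN(d)→e](π[g,d](R))))) → 1
  ρ[f/e]((S ⋈[b=a] ρ[a/e](γ[e; COUNT(*)→c](γ[g; MIN(d)→e](π[g,d](R)))))) → 1
  γ[a; SUM(c)→g](ρ[f/e]((S ⋈[b=a] ρ[a/e](γ[e; COUNT(*)→c](γ[g; MIN(d)→e](π[g,d](R))))))) → 1
E2 subexpression sizes:
  R → 5
  π[g,d](R) → 5
  γ[g; MIN(d)→e](π[g,d](R)) → 3
  γ[e; COUNT(*)→c](γ[g; MIN(d)→e](π[g,d](R))) → 2
  ρ[a/e](γ[e; COUNT(*)→c](γ[g; MIN(d)→e](π[g,d](R)))) → 2
  S → 4
  (ρ[a/e](γ[e; COUNT(*)→c](γ[g; MIN(d)→e](π[g,d](R)))) ⋈[a=b] S) → 1
  π[b,e,a,c]((ρ[a/e](γ[e; COUNT(*)→c](γ[g; MIN(d)→e](π[g,d](R)))) ⋈[a=b] S)) → 1
  ρ[f/e](π[b,e,a,c]((ρ[a/e](γ[e; COUNT(*)→c](γ[g; MIN(d)→e](π[g,d](R)))) ⋈[a=b] S))) → 1
  γ[a; SUM(c)→g](ρ[f/e](π[b,e,a,c]((ρ[a/e](γ[e; COUNT(*)→c](γ[g; MIN(d)→e](π[g,d](R)))) ⋈[a=b] S)))) → 1

E1 and E2 produce the same multiset:
a | g
7 | 1

yes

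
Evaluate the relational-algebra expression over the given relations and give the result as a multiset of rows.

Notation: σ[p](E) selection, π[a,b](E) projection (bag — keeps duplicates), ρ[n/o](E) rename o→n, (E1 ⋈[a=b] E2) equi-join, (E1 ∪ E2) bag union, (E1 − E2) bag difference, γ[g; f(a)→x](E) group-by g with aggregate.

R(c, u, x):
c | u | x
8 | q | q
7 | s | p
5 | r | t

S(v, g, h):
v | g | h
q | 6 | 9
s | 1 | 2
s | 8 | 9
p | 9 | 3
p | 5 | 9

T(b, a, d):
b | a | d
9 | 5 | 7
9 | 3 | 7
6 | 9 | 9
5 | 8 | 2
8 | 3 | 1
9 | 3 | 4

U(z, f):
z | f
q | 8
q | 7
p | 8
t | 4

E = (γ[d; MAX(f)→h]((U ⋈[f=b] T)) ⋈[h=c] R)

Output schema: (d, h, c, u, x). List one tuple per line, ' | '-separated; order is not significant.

Row counts bottom-up:
  U → 4
  T → 6
  (U ⋈[f=b] T) → 2
  γ[d; MAX(f)→h]((U ⋈[f=b] T)) → 1
  R → 3
  (γ[d; MAX(f)→h]((U ⋈[f=b] T)) ⋈[h=c] R) → 1

== RESULT ==
d | h | c | u | x
1 | 8 | 8 | q | q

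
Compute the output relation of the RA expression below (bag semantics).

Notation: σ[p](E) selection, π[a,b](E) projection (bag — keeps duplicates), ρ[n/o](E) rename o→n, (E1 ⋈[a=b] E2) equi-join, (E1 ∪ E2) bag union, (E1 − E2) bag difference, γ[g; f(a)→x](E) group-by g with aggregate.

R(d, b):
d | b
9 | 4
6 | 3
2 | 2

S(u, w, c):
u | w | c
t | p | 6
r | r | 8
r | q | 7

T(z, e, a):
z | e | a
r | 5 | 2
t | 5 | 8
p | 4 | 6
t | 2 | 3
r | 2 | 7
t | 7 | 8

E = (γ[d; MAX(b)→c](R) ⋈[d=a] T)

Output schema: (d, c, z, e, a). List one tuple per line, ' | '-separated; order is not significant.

Row counts bottom-up:
  R → 3
  γ[d; MAX(b)→c](R) → 3
  T → 6
  (γ[d; MAX(b)→c](R) ⋈[d=a] T) → 2

== RESULT ==
d | c | z | e | a
2 | 2 | r | 5 | 2
6 | 3 | p | 4 | 6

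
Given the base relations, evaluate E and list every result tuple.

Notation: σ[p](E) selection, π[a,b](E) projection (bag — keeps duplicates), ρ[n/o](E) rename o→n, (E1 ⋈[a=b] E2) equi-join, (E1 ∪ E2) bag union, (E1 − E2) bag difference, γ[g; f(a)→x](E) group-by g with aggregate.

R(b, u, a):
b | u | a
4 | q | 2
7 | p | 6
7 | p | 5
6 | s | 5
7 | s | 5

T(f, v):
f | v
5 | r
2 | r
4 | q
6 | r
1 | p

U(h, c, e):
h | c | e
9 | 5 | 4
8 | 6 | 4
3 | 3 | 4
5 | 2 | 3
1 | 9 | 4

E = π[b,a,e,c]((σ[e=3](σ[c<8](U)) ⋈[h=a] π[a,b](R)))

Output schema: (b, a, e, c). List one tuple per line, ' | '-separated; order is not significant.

Stepwise |·|:
  U → 5
  σ[c<8](U) → 4
  σ[e=3](σ[c<8](U)) → 1
  R → 5
  π[a,b](R) → 5
  (σ[e=3](σ[c<8](U)) ⋈[h=a] π[a,b](R)) → 3
  π[b,a,e,c]((σ[e=3](σ[c<8](U)) ⋈[h=a] π[a,b](R))) → 3

== RESULT ==
b | a | e | c
6 | 5 | 3 | 2
7 | 5 | 3 | 2
7 | 5 | 3 | 2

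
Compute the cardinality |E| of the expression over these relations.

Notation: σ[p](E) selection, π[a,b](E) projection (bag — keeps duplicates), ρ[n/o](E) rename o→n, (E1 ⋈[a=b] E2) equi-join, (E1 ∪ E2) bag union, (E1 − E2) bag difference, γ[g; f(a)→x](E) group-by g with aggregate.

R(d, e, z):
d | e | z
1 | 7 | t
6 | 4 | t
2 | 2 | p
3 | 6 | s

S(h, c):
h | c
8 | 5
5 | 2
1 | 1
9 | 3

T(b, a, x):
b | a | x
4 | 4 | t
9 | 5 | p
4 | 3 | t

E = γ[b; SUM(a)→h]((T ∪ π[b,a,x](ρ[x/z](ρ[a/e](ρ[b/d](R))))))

Row counts bottom-up:
  T → 3
  R → 4
  ρ[b/d](R) → 4
  ρ[a/e](ρ[b/d](R)) → 4
  ρ[x/z](ρ[a/e](ρ[b/d](R))) → 4
  π[b,a,x](ρ[x/z](ρ[a/e](ρ[b/d](R)))) → 4
  (T ∪ π[b,a,x](ρ[x/z](ρ[a/e](ρ[b/d](R))))) → 7
  γ[b; SUM(a)→h]((T ∪ π[b,a,x](ρ[x/z](ρ[a/e](ρ[b/d](R)))))) → 6

|E| = 6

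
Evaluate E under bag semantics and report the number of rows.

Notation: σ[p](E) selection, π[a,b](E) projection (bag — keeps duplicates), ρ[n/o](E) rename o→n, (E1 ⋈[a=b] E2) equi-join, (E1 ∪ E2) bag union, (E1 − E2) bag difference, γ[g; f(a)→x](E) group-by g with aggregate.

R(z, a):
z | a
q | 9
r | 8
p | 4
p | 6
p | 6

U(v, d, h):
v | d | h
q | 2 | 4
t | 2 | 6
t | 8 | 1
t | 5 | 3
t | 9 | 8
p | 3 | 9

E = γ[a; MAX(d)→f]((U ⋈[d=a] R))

Stepwise |·|:
  U → 6
  R → 5
  (U ⋈[d=a] R) → 2
  γ[a; MAX(d)→f]((U ⋈[d=a] R)) → 2

|E| = 2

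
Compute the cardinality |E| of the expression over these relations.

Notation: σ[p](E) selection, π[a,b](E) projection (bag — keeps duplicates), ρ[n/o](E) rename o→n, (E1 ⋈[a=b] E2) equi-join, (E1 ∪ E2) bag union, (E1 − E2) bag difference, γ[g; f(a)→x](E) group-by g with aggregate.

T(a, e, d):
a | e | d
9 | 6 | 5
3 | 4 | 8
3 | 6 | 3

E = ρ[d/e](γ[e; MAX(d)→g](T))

Row counts bottom-up:
  T → 3
  γ[e; MAX(d)→g](T) → 2
  ρ[d/e](γ[e; MAX(d)→g](T)) → 2

|E| = 2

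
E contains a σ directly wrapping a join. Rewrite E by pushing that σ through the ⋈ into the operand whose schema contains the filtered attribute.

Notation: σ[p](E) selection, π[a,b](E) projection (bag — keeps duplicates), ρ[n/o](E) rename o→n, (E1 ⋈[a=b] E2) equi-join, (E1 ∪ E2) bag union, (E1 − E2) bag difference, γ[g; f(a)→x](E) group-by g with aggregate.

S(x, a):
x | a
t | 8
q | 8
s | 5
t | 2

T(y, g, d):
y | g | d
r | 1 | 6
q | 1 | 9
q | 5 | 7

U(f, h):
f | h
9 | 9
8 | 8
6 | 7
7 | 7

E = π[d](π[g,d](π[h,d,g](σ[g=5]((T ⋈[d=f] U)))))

σ filters on g, owned by the left side.
E' = π[d](π[g,d](π[h,d,g]((σ[g=5](T) ⋈[d=f] U))))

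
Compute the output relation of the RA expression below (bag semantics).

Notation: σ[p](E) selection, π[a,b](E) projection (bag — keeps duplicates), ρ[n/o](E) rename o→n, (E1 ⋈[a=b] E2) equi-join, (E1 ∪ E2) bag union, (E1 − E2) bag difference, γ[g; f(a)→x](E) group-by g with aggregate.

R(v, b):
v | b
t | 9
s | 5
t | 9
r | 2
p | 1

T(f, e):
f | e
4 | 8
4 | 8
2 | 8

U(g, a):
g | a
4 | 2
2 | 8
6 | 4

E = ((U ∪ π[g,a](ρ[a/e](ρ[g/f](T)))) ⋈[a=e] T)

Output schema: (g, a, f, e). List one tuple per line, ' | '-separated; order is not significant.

Subexpression sizes:
  U → 3
  T → 3
  ρ[g/f](T) → 3
  ρ[a/e](ρ[g/f](T)) → 3
  π[g,a](ρ[a/e](ρ[g/f](T))) → 3
  (U ∪ π[g,a](ρ[a/e](ρ[g/f](T)))) → 6
  T → 3
  ((U ∪ π[g,a](ρ[a/e](ρ[g/f](T)))) ⋈[a=e] T) → 12

== RESULT ==
g | a | f | e
2 | 8 | 2 | 8
2 | 8 | 2 | 8
2 | 8 | 4 | 8
2 | 8 | 4 | 8
2 | 8 | 4 | 8
2 | 8 | 4 | 8
4 | 8 | 2 | 8
4 | 8 | 2 | 8
4 | 8 | 4 | 8
4 | 8 | 4 | 8
4 | 8 | 4 | 8
4 | 8 | 4 | 8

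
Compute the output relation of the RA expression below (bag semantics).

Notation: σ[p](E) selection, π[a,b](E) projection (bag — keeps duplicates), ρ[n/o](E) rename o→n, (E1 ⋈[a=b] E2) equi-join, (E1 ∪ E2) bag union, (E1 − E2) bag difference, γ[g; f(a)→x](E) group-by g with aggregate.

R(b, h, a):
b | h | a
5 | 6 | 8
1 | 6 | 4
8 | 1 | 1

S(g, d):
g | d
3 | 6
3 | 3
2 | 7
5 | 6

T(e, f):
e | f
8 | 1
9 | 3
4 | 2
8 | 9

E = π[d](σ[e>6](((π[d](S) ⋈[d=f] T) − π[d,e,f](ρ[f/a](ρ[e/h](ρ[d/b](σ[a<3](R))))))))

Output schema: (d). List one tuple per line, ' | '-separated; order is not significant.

Per-node cardinality:
  S → 4
  π[d](S) → 4
  T → 4
  (π[d](S) ⋈[d=f] T) → 1
  R → 3
  σ[a<3](R) → 1
  ρ[d/b](σ[a<3](R)) → 1
  ρ[e/h](ρ[d/b](σ[a<3](R))) → 1
  ρ[f/a](ρ[e/h](ρ[d/b](σ[a<3](R)))) → 1
  π[d,e,f](ρ[f/a](ρ[e/h](ρ[d/b](σ[a<3](R))))) → 1
  ((π[d](S) ⋈[d=f] T) − π[d,e,f](ρ[f/a](ρ[e/h](ρ[d/b](σ[a<3](R)))))) → 1
  σ[e>6](((π[d](S) ⋈[d=f] T) − π[d,e,f](ρ[f/a](ρ[e/h](ρ[d/b](σ[a<3](R))))))) → 1
  π[d](σ[e>6](((π[d](S) ⋈[d=f] T) − π[d,e,f](ρ[f/a](ρ[e/h](ρ[d/b](σ[a<3](R)))))))) → 1

== RESULT ==
d
3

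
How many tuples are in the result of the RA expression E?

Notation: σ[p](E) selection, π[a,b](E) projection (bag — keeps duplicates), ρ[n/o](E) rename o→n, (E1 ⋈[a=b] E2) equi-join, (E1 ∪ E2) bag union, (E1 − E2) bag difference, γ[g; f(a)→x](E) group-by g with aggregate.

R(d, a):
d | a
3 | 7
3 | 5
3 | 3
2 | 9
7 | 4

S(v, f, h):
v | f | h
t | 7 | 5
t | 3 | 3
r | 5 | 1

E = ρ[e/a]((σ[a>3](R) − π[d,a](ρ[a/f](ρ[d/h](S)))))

Per-node cardinality:
  R → 5
  σ[a>3](R) → 4
  S → 3
  ρ[d/h](S) → 3
  ρ[a/f](ρ[d/h](S)) → 3
  π[d,a](ρ[a/f](ρ[d/h](S))) → 3
  (σ[a>3](R) − π[d,a](ρ[a/f](ρ[d/h](S)))) → 4
  ρ[e/a]((σ[a>3](R) − π[d,a](ρ[a/f](ρ[d/h](S))))) → 4

|E| = 4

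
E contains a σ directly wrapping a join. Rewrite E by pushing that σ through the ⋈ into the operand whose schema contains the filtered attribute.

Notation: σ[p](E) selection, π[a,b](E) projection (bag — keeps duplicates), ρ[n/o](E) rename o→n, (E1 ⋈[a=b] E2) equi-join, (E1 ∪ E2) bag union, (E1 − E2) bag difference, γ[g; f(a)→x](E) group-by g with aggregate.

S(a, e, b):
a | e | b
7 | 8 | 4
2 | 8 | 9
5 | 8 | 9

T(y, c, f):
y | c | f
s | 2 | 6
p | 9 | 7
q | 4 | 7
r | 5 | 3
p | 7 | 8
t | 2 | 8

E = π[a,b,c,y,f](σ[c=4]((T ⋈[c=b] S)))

σ filters on c, owned by the left side.
E' = π[a,b,c,y,f]((σ[c=4](T) ⋈[c=b] S))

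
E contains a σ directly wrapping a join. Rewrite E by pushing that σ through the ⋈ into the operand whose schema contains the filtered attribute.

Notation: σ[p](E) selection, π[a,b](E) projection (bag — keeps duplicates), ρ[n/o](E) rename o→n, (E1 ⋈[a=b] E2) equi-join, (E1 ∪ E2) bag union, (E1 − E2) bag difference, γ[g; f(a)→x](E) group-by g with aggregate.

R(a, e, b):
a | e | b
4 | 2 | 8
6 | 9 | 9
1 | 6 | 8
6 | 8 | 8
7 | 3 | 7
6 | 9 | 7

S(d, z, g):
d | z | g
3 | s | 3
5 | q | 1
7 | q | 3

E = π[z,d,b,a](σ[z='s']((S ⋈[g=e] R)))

σ filters on z, owned by the left side.
E' = π[z,d,b,a]((σ[z='s'](S) ⋈[g=e] R))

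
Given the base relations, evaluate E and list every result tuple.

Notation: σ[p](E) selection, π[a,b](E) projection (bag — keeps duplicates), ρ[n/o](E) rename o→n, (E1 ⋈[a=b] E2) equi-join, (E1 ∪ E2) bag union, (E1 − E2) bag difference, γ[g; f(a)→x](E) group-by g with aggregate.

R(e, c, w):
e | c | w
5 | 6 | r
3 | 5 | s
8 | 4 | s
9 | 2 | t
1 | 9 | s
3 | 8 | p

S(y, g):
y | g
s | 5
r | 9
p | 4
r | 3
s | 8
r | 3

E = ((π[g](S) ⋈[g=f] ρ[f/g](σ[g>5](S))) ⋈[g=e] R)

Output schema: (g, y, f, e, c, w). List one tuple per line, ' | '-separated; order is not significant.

Stepwise |·|:
  S → 6
  π[g](S) → 6
  S → 6
  σ[g>5](S) → 2
  ρ[f/g](σ[g>5](S)) → 2
  (π[g](S) ⋈[g=f] ρ[f/g](σ[g>5](S))) → 2
  R → 6
  ((π[g](S) ⋈[g=f] ρ[f/g](σ[g>5](S))) ⋈[g=e] R) → 2

== RESULT ==
g | y | f | e | c | w
8 | s | 8 | 8 | 4 | s
9 | r | 9 | 9 | 2 | t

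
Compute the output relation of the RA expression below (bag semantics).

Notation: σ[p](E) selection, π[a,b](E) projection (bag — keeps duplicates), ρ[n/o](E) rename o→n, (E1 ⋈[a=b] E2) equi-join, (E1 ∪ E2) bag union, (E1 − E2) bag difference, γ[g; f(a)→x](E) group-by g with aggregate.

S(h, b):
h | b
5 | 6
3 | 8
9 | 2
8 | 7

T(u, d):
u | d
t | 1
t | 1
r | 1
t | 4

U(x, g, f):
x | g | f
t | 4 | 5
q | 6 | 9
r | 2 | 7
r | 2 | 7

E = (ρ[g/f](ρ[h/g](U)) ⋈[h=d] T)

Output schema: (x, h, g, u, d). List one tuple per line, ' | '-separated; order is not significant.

Stepwise |·|:
  U → 4
  ρ[h/g](U) → 4
  ρ[g/f](ρ[h/g](U)) → 4
  T → 4
  (ρ[g/f](ρ[h/g](U)) ⋈[h=d] T) → 1

== RESULT ==
x | h | g | u | d
t | 4 | 5 | t | 4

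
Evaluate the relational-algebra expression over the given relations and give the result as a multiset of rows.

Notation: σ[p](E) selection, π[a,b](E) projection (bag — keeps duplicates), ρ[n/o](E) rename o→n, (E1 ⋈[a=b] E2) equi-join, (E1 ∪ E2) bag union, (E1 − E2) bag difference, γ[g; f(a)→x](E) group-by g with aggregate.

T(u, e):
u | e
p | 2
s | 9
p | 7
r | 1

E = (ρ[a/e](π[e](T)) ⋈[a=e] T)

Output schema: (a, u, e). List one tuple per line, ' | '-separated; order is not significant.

Per-node cardinality:
  T → 4
  π[e](T) → 4
  ρ[a/e](π[e](T)) → 4
  T → 4
  (ρ[a/e](π[e](T)) ⋈[a=e] T) → 4

== RESULT ==
a | u | e
1 | r | 1
2 | p | 2
7 | p | 7
9 | s | 9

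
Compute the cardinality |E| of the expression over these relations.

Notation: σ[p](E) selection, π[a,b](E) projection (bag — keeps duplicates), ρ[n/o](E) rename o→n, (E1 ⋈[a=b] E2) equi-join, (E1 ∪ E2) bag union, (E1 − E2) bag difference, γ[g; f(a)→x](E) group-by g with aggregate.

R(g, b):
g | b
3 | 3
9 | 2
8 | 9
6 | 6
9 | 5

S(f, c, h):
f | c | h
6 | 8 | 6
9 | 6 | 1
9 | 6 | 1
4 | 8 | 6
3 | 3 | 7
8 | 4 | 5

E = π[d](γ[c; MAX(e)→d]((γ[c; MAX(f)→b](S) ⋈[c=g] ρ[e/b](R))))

Subexpression sizes:
  S → 6
  γ[c; MAX(f)→b](S) → 4
  R → 5
  ρ[e/b](R) → 5
  (γ[c; MAX(f)→b](S) ⋈[c=g] ρ[e/b](R)) → 3
  γ[c; MAX(e)→d]((γ[c; MAX(f)→b](S) ⋈[c=g] ρ[e/b](R))) → 3
  π[d](γ[c; MAX(e)→d]((γ[c; MAX(f)→b](S) ⋈[c=g] ρ[e/b](R)))) → 3

|E| = 3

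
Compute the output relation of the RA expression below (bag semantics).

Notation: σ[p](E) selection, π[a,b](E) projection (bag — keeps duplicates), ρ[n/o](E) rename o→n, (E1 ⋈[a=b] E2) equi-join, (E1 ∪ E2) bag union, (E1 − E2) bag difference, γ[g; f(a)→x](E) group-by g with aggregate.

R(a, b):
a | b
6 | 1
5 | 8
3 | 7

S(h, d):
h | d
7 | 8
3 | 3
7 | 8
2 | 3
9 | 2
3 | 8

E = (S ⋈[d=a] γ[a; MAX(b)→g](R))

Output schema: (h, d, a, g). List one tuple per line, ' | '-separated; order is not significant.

Row counts bottom-up:
  S → 6
  R → 3
  γ[a; MAX(b)→g](R) → 3
  (S ⋈[d=a] γ[a; MAX(b)→g](R)) → 2

== RESULT ==
h | d | a | g
2 | 3 | 3 | 7
3 | 3 | 3 | 7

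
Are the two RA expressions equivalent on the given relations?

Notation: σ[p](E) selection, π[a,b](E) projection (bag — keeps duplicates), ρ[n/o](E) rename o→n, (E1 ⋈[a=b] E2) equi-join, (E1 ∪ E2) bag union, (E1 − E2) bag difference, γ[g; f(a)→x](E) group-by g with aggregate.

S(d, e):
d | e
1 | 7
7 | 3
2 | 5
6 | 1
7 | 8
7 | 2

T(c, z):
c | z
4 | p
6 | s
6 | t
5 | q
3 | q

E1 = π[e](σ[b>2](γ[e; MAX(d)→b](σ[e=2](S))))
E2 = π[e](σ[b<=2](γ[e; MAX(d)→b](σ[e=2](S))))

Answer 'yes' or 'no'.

E1 row counts bottom-up:
  S → 6
  σ[e=2](S) → 1
  γ[e; MAX(d)→b](σ[e=2](S)) → 1
  σ[b>2](γ[e; MAX(d)→b](σ[e=2](S))) → 1
  π[e](σ[b>2](γ[e; MAX(d)→b](σ[e=2](S)))) → 1
E2 row counts bottom-up:
  S → 6
  σ[e=2](S) → 1
  γ[e; MAX(d)→b](σ[e=2](S)) → 1
  σ[b<=2](γ[e; MAX(d)→b](σ[e=2](S))) → 0
  π[e](σ[b<=2](γ[e; MAX(d)→b](σ[e=2](S)))) → 0

E1 result:
e
2
E2 result:
e
(0 rows)
Witness: (2,) appears 1× in E1 but 0× in E2.

no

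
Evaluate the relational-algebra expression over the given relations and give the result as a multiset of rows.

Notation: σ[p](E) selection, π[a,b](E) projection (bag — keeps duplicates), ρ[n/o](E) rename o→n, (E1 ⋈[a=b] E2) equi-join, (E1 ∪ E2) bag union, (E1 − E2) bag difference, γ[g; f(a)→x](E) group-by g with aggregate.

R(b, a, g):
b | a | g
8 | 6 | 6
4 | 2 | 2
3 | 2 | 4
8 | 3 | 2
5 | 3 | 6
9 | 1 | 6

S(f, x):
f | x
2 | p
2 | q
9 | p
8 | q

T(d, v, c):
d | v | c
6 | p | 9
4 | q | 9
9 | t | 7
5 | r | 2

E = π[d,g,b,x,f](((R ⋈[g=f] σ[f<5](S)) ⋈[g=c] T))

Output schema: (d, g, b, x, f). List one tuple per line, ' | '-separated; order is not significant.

Stepwise |·|:
  R → 6
  S → 4
  σ[f<5](S) → 2
  (R ⋈[g=f] σ[f<5](S)) → 4
  T → 4
  ((R ⋈[g=f] σ[f<5](S)) ⋈[g=c] T) → 4
  π[d,g,b,x,f](((R ⋈[g=f] σ[f<5](S)) ⋈[g=c] T)) → 4

== RESULT ==
d | g | b | x | f
5 | 2 | 4 | p | 2
5 | 2 | 4 | q | 2
5 | 2 | 8 | p | 2
5 | 2 | 8 | q | 2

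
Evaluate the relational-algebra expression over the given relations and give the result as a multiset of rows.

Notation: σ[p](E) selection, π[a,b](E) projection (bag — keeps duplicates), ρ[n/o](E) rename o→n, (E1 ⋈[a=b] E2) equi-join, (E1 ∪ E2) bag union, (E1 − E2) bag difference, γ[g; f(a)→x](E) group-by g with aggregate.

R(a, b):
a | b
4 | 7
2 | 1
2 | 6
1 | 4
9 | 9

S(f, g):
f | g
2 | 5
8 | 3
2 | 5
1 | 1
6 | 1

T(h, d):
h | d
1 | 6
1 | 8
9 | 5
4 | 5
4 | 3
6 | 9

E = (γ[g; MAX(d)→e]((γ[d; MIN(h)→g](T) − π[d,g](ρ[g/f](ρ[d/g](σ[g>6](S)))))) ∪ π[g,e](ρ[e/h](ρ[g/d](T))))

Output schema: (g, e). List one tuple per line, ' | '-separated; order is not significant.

Stepwise |·|:
  T → 6
  γ[d; MIN(h)→g](T) → 5
  S → 5
  σ[g>6](S) → 0
  ρ[d/g](σ[g>6](S)) → 0
  ρ[g/f](ρ[d/g](σ[g>6](S))) → 0
  π[d,g](ρ[g/f](ρ[d/g](σ[g>6](S)))) → 0
  (γ[d; MIN(h)→g](T) − π[d,g](ρ[g/f](ρ[d/g](σ[g>6](S))))) → 5
  γ[g; MAX(d)→e]((γ[d; MIN(h)→g](T) − π[d,g](ρ[g/f](ρ[d/g](σ[g>6](S)))))) → 3
  T → 6
  ρ[g/d](T) → 6
  ρ[e/h](ρ[g/d](T)) → 6
  π[g,e](ρ[e/h](ρ[g/d](T))) → 6
  (γ[g; MAX(d)→e]((γ[d; MIN(h)→g](T) − π[d,g](ρ[g/f](ρ[d/g](σ[g>6](S)))))) ∪ π[g,e](ρ[e/h](ρ[g/d](T)))) → 9

== RESULT ==
g | e
1 | 8
3 | 4
4 | 5
5 | 4
5 | 9
6 | 1
6 | 9
8 | 1
9 | 6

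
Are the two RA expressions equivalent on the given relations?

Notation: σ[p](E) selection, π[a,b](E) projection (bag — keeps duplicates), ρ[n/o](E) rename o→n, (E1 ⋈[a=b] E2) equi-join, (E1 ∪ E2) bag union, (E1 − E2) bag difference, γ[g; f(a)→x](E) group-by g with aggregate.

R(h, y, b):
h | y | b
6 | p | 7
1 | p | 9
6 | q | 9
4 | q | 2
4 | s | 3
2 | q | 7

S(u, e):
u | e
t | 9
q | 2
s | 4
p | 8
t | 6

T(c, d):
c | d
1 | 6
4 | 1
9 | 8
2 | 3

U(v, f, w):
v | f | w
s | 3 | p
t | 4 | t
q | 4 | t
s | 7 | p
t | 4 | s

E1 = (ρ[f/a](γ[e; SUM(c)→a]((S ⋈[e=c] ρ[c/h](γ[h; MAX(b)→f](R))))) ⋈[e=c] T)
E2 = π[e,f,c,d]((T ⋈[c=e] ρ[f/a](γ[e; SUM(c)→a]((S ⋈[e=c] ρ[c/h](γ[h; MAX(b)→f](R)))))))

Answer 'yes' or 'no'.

E1 per-node cardinality:
  S → 5
  R → 6
  γ[h; MAX(b)→f](R) → 4
  ρ[c/h](γ[h; MAX(b)→f](R)) → 4
  (S ⋈[e=c] ρ[c/h](γ[h; MAX(b)→f](R))) → 3
  γ[e; SUM(c)→a]((S ⋈[e=c] ρ[c/h](γ[h; MAX(b)→f](R)))) → 3
  ρ[f/a](γ[e; SUM(c)→a]((S ⋈[e=c] ρ[c/h](γ[h; MAX(b)→f](R))))) → 3
  T → 4
  (ρ[f/a](γ[e; SUM(c)→a]((S ⋈[e=c] ρ[c/h](γ[h; MAX(b)→f](R))))) ⋈[e=c] T) → 2
E2 per-node cardinality:
  T → 4
  S → 5
  R → 6
  γ[h; MAX(b)→f](R) → 4
  ρ[c/h](γ[h; MAX(b)→f](R)) → 4
  (S ⋈[e=c] ρ[c/h](γ[h; MAX(b)→f](R))) → 3
  γ[e; SUM(c)→a]((S ⋈[e=c] ρ[c/h](γ[h; MAX(b)→f](R)))) → 3
  ρ[f/a](γ[e; SUM(c)→a]((S ⋈[e=c] ρ[c/h](γ[h; MAX(b)→f](R))))) → 3
  (T ⋈[c=e] ρ[f/a](γ[e; SUM(c)→a]((S ⋈[e=c] ρ[c/h](γ[h; MAX(b)→f](R)))))) → 2
  π[e,f,c,d]((T ⋈[c=e] ρ[f/a](γ[e; SUM(c)→a]((S ⋈[e=c] ρ[c/h](γ[h; MAX(b)→f](R))))))) → 2

E1 and E2 produce the same multiset:
e | f | c | d
2 | 2 | 2 | 3
4 | 4 | 4 | 1

yes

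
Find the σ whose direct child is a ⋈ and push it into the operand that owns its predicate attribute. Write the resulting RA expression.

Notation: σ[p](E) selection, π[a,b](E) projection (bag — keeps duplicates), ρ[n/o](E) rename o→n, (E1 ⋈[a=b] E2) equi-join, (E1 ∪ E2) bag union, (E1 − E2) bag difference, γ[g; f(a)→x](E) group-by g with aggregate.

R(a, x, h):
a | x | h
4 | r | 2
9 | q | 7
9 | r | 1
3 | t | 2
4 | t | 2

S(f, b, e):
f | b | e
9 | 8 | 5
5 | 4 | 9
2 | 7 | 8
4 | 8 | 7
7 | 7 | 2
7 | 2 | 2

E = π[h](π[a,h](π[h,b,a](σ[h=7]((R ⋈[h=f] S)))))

σ filters on h, owned by the left side.
E' = π[h](π[a,h](π[h,b,a]((σ[h=7](R) ⋈[h=f] S))))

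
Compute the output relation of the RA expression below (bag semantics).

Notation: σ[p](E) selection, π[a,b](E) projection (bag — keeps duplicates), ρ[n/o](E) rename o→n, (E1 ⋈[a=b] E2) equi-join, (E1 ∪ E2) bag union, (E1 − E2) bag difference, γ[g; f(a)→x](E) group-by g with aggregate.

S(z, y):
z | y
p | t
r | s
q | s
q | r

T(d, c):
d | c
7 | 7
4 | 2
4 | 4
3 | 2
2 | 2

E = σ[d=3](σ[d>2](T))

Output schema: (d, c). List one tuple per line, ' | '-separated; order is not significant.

Per-node cardinality:
  T → 5
  σ[d>2](T) → 4
  σ[d=3](σ[d>2](T)) → 1

== RESULT ==
d | c
3 | 2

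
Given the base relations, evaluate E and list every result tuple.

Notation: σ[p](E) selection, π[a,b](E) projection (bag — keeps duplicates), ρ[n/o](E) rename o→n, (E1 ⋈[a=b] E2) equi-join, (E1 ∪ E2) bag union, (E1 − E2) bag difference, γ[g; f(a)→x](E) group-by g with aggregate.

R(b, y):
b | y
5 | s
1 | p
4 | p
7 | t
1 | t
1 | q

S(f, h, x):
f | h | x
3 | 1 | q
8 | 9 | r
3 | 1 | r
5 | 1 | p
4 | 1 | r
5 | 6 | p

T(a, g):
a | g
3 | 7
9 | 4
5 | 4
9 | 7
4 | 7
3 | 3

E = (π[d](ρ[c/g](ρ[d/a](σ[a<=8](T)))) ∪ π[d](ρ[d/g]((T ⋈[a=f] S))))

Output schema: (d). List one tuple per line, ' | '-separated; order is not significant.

Subexpression sizes:
  T → 6
  σ[a<=8](T) → 4
  ρ[d/a](σ[a<=8](T)) → 4
  ρ[c/g](ρ[d/a](σ[a<=8](T))) → 4
  π[d](ρ[c/g](ρ[d/a](σ[a<=8](T)))) → 4
  T → 6
  S → 6
  (T ⋈[a=f] S) → 7
  ρ[d/g]((T ⋈[a=f] S)) → 7
  π[d](ρ[d/g]((T ⋈[a=f] S))) → 7
  (π[d](ρ[c/g](ρ[d/a](σ[a<=8](T)))) ∪ π[d](ρ[d/g]((T ⋈[a=f] S)))) → 11

== RESULT ==
d
3
3
3
3
4
4
4
5
7
7
7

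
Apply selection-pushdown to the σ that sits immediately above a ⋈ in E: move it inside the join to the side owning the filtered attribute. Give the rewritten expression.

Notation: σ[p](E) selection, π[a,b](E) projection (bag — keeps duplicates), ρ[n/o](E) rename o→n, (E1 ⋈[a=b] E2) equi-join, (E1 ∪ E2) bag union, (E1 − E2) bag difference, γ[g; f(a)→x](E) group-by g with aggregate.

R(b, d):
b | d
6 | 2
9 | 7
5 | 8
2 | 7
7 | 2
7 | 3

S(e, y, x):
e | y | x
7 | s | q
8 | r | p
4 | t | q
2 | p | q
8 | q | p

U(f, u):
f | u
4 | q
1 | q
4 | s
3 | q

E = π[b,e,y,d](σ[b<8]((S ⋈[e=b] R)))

σ filters on b, owned by the right side.
E' = π[b,e,y,d]((S ⋈[e=b] σ[b<8](R)))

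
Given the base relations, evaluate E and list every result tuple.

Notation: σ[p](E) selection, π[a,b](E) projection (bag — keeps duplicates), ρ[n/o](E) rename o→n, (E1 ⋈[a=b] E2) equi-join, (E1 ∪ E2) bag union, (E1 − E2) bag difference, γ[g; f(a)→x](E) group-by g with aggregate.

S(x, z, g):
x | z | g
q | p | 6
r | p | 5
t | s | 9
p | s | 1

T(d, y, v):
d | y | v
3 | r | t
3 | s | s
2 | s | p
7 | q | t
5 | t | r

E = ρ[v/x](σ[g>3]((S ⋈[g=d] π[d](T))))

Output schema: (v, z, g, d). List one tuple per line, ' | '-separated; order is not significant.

Row counts bottom-up:
  S → 4
  T → 5
  π[d](T) → 5
  (S ⋈[g=d] π[d](T)) → 1
  σ[g>3]((S ⋈[g=d] π[d](T))) → 1
  ρ[v/x](σ[g>3]((S ⋈[g=d] π[d](T)))) → 1

== RESULT ==
v | z | g | d
r | p | 5 | 5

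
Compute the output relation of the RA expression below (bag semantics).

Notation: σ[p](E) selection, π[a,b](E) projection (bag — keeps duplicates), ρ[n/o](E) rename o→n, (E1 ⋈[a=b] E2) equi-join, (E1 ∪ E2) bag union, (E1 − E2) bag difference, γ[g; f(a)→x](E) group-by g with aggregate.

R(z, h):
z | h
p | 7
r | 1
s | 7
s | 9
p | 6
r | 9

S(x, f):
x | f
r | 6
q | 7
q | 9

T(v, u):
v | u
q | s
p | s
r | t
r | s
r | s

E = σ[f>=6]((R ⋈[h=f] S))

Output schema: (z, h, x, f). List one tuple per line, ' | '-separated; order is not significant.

Subexpression sizes:
  R → 6
  S → 3
  (R ⋈[h=f] S) → 5
  σ[f>=6]((R ⋈[h=f] S)) → 5

== RESULT ==
z | h | x | f
p | 6 | r | 6
p | 7 | q | 7
r | 9 | q | 9
s | 7 | q | 7
s | 9 | q | 9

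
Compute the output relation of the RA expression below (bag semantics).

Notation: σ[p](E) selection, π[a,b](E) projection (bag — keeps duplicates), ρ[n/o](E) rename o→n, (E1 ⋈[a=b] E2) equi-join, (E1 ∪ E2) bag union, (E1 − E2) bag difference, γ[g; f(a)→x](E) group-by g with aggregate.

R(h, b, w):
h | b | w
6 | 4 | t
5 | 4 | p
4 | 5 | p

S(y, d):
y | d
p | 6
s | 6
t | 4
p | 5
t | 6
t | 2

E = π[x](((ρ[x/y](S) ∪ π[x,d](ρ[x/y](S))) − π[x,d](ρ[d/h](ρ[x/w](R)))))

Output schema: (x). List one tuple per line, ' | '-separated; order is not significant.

Subexpression sizes:
  S → 6
  ρ[x/y](S) → 6
  S → 6
  ρ[x/y](S) → 6
  π[x,d](ρ[x/y](S)) → 6
  (ρ[x/y](S) ∪ π[x,d](ρ[x/y](S))) → 12
  R → 3
  ρ[x/w](R) → 3
  ρ[d/h](ρ[x/w](R)) → 3
  π[x,d](ρ[d/h](ρ[x/w](R))) → 3
  ((ρ[x/y](S) ∪ π[x,d](ρ[x/y](S))) − π[x,d](ρ[d/h](ρ[x/w](R)))) → 10
  π[x](((ρ[x/y](S) ∪ π[x,d](ρ[x/y](S))) − π[x,d](ρ[d/h](ρ[x/w](R))))) → 10

== RESULT ==
x
p
p
p
s
s
t
t
t
t
t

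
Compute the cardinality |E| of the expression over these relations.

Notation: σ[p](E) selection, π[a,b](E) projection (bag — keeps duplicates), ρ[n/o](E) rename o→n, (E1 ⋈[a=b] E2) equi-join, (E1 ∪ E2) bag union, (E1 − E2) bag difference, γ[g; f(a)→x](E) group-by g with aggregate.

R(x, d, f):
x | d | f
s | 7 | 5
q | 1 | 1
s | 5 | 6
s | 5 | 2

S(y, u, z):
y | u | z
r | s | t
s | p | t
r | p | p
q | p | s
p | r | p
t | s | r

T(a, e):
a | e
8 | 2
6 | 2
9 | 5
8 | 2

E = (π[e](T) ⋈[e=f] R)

Subexpression sizes:
  T → 4
  π[e](T) → 4
  R → 4
  (π[e](T) ⋈[e=f] R) → 4

|E| = 4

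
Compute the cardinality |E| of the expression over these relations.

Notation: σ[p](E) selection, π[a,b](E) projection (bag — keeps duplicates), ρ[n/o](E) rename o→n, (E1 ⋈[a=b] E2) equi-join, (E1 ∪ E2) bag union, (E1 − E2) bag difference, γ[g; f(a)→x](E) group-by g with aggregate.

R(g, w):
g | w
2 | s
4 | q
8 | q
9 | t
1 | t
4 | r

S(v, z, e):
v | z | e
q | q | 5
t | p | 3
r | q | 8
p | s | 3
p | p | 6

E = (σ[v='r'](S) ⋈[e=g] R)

Subexpression sizes:
  S → 5
  σ[v='r'](S) → 1
  R → 6
  (σ[v='r'](S) ⋈[e=g] R) → 1

|E| = 1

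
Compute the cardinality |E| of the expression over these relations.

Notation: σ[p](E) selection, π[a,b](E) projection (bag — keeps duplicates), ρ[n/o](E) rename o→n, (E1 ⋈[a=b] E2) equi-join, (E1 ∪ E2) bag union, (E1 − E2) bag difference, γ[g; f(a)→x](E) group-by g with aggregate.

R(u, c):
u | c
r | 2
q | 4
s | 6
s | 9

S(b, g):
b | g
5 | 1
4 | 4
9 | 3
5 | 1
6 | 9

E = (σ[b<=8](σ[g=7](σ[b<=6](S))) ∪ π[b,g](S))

Per-node cardinality:
  S → 5
  σ[b<=6](S) → 4
  σ[g=7](σ[b<=6](S)) → 0
  σ[b<=8](σ[g=7](σ[b<=6](S))) → 0
  S → 5
  π[b,g](S) → 5
  (σ[b<=8](σ[g=7](σ[b<=6](S))) ∪ π[b,g](S)) → 5

|E| = 5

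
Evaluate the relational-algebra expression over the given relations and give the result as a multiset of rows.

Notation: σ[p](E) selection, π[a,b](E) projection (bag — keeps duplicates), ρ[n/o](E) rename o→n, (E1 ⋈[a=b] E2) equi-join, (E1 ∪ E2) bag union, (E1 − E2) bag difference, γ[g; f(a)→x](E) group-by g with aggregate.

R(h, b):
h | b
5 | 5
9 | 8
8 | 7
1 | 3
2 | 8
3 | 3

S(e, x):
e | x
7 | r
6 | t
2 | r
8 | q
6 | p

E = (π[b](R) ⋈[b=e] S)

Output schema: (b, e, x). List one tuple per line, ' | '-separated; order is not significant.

Subexpression sizes:
  R → 6
  π[b](R) → 6
  S → 5
  (π[b](R) ⋈[b=e] S) → 3

== RESULT ==
b | e | x
7 | 7 | r
8 | 8 | q
8 | 8 | q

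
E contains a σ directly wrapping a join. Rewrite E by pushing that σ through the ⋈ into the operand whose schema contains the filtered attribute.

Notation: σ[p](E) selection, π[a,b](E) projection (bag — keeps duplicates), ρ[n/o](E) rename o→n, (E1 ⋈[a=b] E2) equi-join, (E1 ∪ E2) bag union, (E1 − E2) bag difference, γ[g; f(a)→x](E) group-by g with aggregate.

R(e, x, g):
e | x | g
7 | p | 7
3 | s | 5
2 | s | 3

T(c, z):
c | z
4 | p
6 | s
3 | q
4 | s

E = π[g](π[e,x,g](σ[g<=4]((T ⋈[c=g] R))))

σ filters on g, owned by the right side.
E' = π[g](π[e,x,g]((T ⋈[c=g] σ[g<=4](R))))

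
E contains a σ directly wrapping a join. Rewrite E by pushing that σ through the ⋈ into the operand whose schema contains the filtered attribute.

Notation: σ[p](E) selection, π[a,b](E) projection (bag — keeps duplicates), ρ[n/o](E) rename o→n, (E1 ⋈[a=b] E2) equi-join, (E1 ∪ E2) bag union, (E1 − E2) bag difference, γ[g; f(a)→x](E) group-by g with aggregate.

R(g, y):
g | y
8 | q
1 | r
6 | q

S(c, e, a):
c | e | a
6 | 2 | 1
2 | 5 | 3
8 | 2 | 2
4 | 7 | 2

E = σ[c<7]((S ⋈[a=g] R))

σ filters on c, owned by the left side.
E' = (σ[c<7](S) ⋈[a=g] R)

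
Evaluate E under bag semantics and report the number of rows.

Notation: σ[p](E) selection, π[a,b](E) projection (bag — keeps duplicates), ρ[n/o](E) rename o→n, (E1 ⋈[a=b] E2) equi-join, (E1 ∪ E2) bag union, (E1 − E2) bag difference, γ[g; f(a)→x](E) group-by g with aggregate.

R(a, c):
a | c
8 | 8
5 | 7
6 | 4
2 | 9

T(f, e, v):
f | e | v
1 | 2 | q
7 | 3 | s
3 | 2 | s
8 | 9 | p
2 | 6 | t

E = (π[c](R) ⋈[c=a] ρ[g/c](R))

Row counts bottom-up:
  R → 4
  π[c](R) → 4
  R → 4
  ρ[g/c](R) → 4
  (π[c](R) ⋈[c=a] ρ[g/c](R)) → 1

|E| = 1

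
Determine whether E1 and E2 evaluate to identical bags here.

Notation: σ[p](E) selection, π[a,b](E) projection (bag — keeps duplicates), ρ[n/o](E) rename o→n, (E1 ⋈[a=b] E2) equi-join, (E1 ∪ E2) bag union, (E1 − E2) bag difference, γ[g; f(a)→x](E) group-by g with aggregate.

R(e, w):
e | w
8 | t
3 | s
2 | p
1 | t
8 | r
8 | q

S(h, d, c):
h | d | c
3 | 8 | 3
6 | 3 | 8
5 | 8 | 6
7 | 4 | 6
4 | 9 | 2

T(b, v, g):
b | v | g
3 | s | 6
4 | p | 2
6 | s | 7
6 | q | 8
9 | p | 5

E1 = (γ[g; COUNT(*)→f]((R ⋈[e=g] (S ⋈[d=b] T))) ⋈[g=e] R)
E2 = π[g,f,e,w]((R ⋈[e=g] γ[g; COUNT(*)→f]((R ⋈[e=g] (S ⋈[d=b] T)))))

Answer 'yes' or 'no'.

E1 row counts bottom-up:
  R → 6
  S → 5
  T → 5
  (S ⋈[d=b] T) → 3
  (R ⋈[e=g] (S ⋈[d=b] T)) → 1
  γ[g; COUNT(*)→f]((R ⋈[e=g] (S ⋈[d=b] T))) → 1
  R → 6
  (γ[g; COUNT(*)→f]((R ⋈[e=g] (S ⋈[d=b] T))) ⋈[g=e] R) → 1
E2 row counts bottom-up:
  R → 6
  R → 6
  S → 5
  T → 5
  (S ⋈[d=b] T) → 3
  (R ⋈[e=g] (S ⋈[d=b] T)) → 1
  γ[g; COUNT(*)→f]((R ⋈[e=g] (S ⋈[d=b] T))) → 1
  (R ⋈[e=g] γ[g; COUNT(*)→f]((R ⋈[e=g] (S ⋈[d=b] T)))) → 1
  π[g,f,e,w]((R ⋈[e=g] γ[g; COUNT(*)→f]((R ⋈[e=g] (S ⋈[d=b] T))))) → 1

E1 and E2 produce the same multiset:
g | f | e | w
2 | 1 | 2 | p

yes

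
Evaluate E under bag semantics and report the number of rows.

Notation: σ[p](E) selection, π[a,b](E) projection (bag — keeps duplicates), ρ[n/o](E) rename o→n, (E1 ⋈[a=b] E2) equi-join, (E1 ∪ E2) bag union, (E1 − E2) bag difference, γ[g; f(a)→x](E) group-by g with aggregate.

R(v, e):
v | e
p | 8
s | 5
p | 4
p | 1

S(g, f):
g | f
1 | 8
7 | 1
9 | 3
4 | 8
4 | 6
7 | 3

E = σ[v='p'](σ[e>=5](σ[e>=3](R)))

Row counts bottom-up:
  R → 4
  σ[e>=3](R) → 3
  σ[e>=5](σ[e>=3](R)) → 2
  σ[v='p'](σ[e>=5](σ[e>=3](R))) → 1

|E| = 1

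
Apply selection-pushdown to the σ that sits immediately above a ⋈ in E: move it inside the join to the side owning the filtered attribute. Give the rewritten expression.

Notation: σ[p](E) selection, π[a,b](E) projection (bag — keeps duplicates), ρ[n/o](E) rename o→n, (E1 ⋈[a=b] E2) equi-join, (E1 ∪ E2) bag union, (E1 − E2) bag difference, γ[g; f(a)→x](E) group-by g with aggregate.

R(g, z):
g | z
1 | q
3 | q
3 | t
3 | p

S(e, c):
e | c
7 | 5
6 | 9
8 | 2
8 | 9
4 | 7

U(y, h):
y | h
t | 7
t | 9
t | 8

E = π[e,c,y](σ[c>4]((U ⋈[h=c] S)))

σ filters on c, owned by the right side.
E' = π[e,c,y]((U ⋈[h=c] σ[c>4](S)))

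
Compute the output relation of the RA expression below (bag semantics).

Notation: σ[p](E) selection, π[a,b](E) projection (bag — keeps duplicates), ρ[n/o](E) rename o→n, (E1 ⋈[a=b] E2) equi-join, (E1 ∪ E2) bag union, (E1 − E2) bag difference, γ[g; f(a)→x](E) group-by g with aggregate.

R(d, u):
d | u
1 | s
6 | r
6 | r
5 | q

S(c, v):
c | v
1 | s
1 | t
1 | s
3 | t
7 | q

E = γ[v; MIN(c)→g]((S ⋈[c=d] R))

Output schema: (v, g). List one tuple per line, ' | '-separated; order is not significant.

Subexpression sizes:
  S → 5
  R → 4
  (S ⋈[c=d] R) → 3
  γ[v; MIN(c)→g]((S ⋈[c=d] R)) → 2

== RESULT ==
v | g
s | 1
t | 1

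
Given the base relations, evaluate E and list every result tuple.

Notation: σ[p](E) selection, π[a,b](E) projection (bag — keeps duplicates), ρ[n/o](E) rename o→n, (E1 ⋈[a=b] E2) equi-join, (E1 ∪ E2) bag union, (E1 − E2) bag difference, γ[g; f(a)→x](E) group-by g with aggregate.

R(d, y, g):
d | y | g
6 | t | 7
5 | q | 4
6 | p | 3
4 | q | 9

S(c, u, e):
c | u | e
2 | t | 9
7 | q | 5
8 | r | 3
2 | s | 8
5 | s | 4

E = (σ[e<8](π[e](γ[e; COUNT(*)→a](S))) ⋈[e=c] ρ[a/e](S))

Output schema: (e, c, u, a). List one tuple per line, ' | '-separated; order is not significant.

Subexpression sizes:
  S → 5
  γ[e; COUNT(*)→a](S) → 5
  π[e](γ[e; COUNT(*)→a](S)) → 5
  σ[e<8](π[e](γ[e; COUNT(*)→a](S))) → 3
  S → 5
  ρ[a/e](S) → 5
  (σ[e<8](π[e](γ[e; COUNT(*)→a](S))) ⋈[e=c] ρ[a/e](S)) → 1

== RESULT ==
e | c | u | a
5 | 5 | s | 4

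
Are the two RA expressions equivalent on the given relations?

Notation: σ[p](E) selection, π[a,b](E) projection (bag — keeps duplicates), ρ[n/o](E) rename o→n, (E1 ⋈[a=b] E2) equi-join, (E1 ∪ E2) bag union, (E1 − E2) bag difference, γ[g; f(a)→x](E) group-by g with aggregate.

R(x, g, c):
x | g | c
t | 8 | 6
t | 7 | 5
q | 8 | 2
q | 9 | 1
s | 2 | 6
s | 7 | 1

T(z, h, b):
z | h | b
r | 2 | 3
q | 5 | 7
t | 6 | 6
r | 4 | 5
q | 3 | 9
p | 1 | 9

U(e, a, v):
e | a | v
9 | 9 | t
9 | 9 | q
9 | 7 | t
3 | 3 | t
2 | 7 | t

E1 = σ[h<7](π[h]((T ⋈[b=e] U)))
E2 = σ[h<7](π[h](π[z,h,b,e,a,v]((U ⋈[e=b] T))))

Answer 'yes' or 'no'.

E1 per-node cardinality:
  T → 6
  U → 5
  (T ⋈[b=e] U) → 7
  π[h]((T ⋈[b=e] U)) → 7
  σ[h<7](π[h]((T ⋈[b=e] U))) → 7
E2 per-node cardinality:
  U → 5
  T → 6
  (U ⋈[e=b] T) → 7
  π[z,h,b,e,a,v]((U ⋈[e=b] T)) → 7
  π[h](π[z,h,b,e,a,v]((U ⋈[e=b] T))) → 7
  σ[h<7](π[h](π[z,h,b,e,a,v]((U ⋈[e=b] T)))) → 7

E1 and E2 produce the same multiset:
h
1
1
1
2
3
3
3

yes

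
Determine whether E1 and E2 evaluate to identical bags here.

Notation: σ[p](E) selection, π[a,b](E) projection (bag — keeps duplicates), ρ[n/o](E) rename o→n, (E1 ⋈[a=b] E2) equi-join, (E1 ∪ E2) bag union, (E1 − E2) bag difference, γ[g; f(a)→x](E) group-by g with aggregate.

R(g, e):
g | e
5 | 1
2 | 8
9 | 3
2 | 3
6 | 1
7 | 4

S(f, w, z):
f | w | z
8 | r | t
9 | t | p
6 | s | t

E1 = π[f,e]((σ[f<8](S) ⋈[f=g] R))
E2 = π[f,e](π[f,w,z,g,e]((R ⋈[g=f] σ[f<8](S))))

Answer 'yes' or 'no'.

E1 per-node cardinality:
  S → 3
  σ[f<8](S) → 1
  R → 6
  (σ[f<8](S) ⋈[f=g] R) → 1
  π[f,e]((σ[f<8](S) ⋈[f=g] R)) → 1
E2 per-node cardinality:
  R → 6
  S → 3
  σ[f<8](S) → 1
  (R ⋈[g=f] σ[f<8](S)) → 1
  π[f,w,z,g,e]((R ⋈[g=f] σ[f<8](S))) → 1
  π[f,e](π[f,w,z,g,e]((R ⋈[g=f] σ[f<8](S)))) → 1

E1 and E2 produce the same multiset:
f | e
6 | 1

yes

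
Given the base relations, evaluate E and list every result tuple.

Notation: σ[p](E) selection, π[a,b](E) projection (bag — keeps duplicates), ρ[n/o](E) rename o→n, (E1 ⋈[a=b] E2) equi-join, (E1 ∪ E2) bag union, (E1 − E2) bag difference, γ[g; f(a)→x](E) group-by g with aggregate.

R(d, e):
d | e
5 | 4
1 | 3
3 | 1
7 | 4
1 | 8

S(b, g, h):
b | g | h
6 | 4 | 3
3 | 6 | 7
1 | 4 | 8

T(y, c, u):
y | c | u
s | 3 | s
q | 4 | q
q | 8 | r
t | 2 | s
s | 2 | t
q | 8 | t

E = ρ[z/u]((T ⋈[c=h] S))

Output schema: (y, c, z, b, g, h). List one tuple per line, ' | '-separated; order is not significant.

Stepwise |·|:
  T → 6
  S → 3
  (T ⋈[c=h] S) → 3
  ρ[z/u]((T ⋈[c=h] S)) → 3

== RESULT ==
y | c | z | b | g | h
q | 8 | r | 1 | 4 | 8
q | 8 | t | 1 | 4 | 8
s | 3 | s | 6 | 4 | 3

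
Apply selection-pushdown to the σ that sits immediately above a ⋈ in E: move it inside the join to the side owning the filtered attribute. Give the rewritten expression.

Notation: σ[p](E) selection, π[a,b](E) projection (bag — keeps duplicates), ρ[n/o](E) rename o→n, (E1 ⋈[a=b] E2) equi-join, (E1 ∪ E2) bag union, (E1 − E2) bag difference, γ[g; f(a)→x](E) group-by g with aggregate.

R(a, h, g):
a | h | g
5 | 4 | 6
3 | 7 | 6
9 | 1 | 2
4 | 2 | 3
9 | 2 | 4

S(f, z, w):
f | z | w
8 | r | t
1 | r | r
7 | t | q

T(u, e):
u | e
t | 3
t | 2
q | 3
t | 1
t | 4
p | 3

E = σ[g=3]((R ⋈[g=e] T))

σ filters on g, owned by the left side.
E' = (σ[g=3](R) ⋈[g=e] T)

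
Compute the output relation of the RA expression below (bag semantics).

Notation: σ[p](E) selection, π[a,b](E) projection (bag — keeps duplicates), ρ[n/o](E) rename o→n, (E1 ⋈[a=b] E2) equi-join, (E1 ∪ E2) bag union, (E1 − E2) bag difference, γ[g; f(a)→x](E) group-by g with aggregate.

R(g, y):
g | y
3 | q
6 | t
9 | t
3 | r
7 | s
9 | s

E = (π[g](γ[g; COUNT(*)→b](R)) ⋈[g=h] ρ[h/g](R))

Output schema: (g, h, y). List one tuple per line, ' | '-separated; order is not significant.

Per-node cardinality:
  R → 6
  γ[g; COUNT(*)→b](R) → 4
  π[g](γ[g; COUNT(*)→b](R)) → 4
  R → 6
  ρ[h/g](R) → 6
  (π[g](γ[g; COUNT(*)→b](R)) ⋈[g=h] ρ[h/g](R)) → 6

== RESULT ==
g | h | y
3 | 3 | q
3 | 3 | r
6 | 6 | t
7 | 7 | s
9 | 9 | s
9 | 9 | t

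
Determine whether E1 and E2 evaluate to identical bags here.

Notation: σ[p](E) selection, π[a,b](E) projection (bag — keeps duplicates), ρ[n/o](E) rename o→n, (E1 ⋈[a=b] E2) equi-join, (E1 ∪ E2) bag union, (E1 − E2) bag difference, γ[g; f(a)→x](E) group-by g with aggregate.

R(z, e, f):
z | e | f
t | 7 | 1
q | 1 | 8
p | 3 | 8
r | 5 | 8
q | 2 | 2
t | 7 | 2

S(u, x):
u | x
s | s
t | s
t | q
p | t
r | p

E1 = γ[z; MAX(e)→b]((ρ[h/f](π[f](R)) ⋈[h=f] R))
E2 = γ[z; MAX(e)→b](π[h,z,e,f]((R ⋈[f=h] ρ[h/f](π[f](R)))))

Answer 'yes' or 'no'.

E1 stepwise |·|:
  R → 6
  π[f](R) → 6
  ρ[h/f](π[f](R)) → 6
  R → 6
  (ρ[h/f](π[f](R)) ⋈[h=f] R) → 14
  γ[z; MAX(e)→b]((ρ[h/f](π[f](R)) ⋈[h=f] R)) → 4
E2 stepwise |·|:
  R → 6
  R → 6
  π[f](R) → 6
  ρ[h/f](π[f](R)) → 6
  (R ⋈[f=h] ρ[h/f](π[f](R))) → 14
  π[h,z,e,f]((R ⋈[f=h] ρ[h/f](π[f](R)))) → 14
  γ[z; MAX(e)→b](π[h,z,e,f]((R ⋈[f=h] ρ[h/f](π[f](R))))) → 4

E1 and E2 produce the same multiset:
z | b
p | 3
q | 2
r | 5
t | 7

yes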